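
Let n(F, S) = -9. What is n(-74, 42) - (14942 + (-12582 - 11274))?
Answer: 8905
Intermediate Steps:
n(-74, 42) - (14942 + (-12582 - 11274)) = -9 - (14942 + (-12582 - 11274)) = -9 - (14942 - 23856) = -9 - 1*(-8914) = -9 + 8914 = 8905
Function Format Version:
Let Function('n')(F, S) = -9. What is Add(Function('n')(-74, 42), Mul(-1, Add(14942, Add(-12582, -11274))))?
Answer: 8905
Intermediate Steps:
Add(Function('n')(-74, 42), Mul(-1, Add(14942, Add(-12582, -11274)))) = Add(-9, Mul(-1, Add(14942, Add(-12582, -11274)))) = Add(-9, Mul(-1, Add(14942, -23856))) = Add(-9, Mul(-1, -8914)) = Add(-9, 8914) = 8905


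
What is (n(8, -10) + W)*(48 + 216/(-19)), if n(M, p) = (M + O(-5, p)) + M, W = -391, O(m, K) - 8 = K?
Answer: -262392/19 ≈ -13810.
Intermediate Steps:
O(m, K) = 8 + K
n(M, p) = 8 + p + 2*M (n(M, p) = (M + (8 + p)) + M = (8 + M + p) + M = 8 + p + 2*M)
(n(8, -10) + W)*(48 + 216/(-19)) = ((8 - 10 + 2*8) - 391)*(48 + 216/(-19)) = ((8 - 10 + 16) - 391)*(48 + 216*(-1/19)) = (14 - 391)*(48 - 216/19) = -377*696/19 = -262392/19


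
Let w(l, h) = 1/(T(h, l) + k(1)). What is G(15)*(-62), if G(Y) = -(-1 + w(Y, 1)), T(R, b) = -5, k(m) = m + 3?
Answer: -124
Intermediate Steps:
k(m) = 3 + m
w(l, h) = -1 (w(l, h) = 1/(-5 + (3 + 1)) = 1/(-5 + 4) = 1/(-1) = -1)
G(Y) = 2 (G(Y) = -(-1 - 1) = -1*(-2) = 2)
G(15)*(-62) = 2*(-62) = -124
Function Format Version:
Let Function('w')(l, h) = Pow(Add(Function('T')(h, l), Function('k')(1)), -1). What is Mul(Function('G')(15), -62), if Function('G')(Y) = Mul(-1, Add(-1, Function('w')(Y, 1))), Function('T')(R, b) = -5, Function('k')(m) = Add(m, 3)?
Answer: -124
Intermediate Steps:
Function('k')(m) = Add(3, m)
Function('w')(l, h) = -1 (Function('w')(l, h) = Pow(Add(-5, Add(3, 1)), -1) = Pow(Add(-5, 4), -1) = Pow(-1, -1) = -1)
Function('G')(Y) = 2 (Function('G')(Y) = Mul(-1, Add(-1, -1)) = Mul(-1, -2) = 2)
Mul(Function('G')(15), -62) = Mul(2, -62) = -124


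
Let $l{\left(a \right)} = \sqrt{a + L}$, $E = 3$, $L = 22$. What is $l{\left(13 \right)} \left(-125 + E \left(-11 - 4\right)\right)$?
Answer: $- 170 \sqrt{35} \approx -1005.7$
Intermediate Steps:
$l{\left(a \right)} = \sqrt{22 + a}$ ($l{\left(a \right)} = \sqrt{a + 22} = \sqrt{22 + a}$)
$l{\left(13 \right)} \left(-125 + E \left(-11 - 4\right)\right) = \sqrt{22 + 13} \left(-125 + 3 \left(-11 - 4\right)\right) = \sqrt{35} \left(-125 + 3 \left(-15\right)\right) = \sqrt{35} \left(-125 - 45\right) = \sqrt{35} \left(-170\right) = - 170 \sqrt{35}$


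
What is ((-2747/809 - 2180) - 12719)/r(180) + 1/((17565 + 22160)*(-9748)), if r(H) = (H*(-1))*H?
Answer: 23342858448409/50750808179400 ≈ 0.45995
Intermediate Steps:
r(H) = -H² (r(H) = (-H)*H = -H²)
((-2747/809 - 2180) - 12719)/r(180) + 1/((17565 + 22160)*(-9748)) = ((-2747/809 - 2180) - 12719)/((-1*180²)) + 1/((17565 + 22160)*(-9748)) = ((-2747*1/809 - 2180) - 12719)/((-1*32400)) - 1/9748/39725 = ((-2747/809 - 2180) - 12719)/(-32400) + (1/39725)*(-1/9748) = (-1766367/809 - 12719)*(-1/32400) - 1/387239300 = -12056038/809*(-1/32400) - 1/387239300 = 6028019/13105800 - 1/387239300 = 23342858448409/50750808179400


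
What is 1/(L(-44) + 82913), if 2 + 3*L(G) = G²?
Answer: 3/250673 ≈ 1.1968e-5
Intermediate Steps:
L(G) = -⅔ + G²/3
1/(L(-44) + 82913) = 1/((-⅔ + (⅓)*(-44)²) + 82913) = 1/((-⅔ + (⅓)*1936) + 82913) = 1/((-⅔ + 1936/3) + 82913) = 1/(1934/3 + 82913) = 1/(250673/3) = 3/250673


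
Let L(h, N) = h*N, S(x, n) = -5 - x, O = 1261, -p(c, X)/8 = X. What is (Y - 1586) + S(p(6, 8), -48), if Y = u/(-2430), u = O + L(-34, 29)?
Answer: -742177/486 ≈ -1527.1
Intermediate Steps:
p(c, X) = -8*X
L(h, N) = N*h
u = 275 (u = 1261 + 29*(-34) = 1261 - 986 = 275)
Y = -55/486 (Y = 275/(-2430) = 275*(-1/2430) = -55/486 ≈ -0.11317)
(Y - 1586) + S(p(6, 8), -48) = (-55/486 - 1586) + (-5 - (-8)*8) = -770851/486 + (-5 - 1*(-64)) = -770851/486 + (-5 + 64) = -770851/486 + 59 = -742177/486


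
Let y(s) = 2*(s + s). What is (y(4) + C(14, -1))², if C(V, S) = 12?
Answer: 784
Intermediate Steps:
y(s) = 4*s (y(s) = 2*(2*s) = 4*s)
(y(4) + C(14, -1))² = (4*4 + 12)² = (16 + 12)² = 28² = 784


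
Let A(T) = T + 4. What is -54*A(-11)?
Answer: 378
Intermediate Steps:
A(T) = 4 + T
-54*A(-11) = -54*(4 - 11) = -54*(-7) = 378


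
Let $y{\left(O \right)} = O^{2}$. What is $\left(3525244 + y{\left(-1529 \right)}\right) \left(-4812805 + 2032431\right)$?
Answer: $-16301569093790$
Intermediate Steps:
$\left(3525244 + y{\left(-1529 \right)}\right) \left(-4812805 + 2032431\right) = \left(3525244 + \left(-1529\right)^{2}\right) \left(-4812805 + 2032431\right) = \left(3525244 + 2337841\right) \left(-2780374\right) = 5863085 \left(-2780374\right) = -16301569093790$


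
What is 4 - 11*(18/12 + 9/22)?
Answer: -17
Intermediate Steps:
4 - 11*(18/12 + 9/22) = 4 - 11*(18*(1/12) + 9*(1/22)) = 4 - 11*(3/2 + 9/22) = 4 - 11*21/11 = 4 - 21 = -17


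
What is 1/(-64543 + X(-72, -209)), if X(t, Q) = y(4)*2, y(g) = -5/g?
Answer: -2/129091 ≈ -1.5493e-5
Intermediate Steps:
X(t, Q) = -5/2 (X(t, Q) = -5/4*2 = -5/2)
1/(-64543 + X(-72, -209)) = 1/(-64543 - 5/2) = 1/(-129091/2) = -2/129091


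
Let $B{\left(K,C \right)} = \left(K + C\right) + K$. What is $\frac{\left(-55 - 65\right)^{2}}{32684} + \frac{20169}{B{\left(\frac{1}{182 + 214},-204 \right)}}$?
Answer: $- \frac{32485170402}{330034861} \approx -98.43$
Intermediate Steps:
$B{\left(K,C \right)} = C + 2 K$ ($B{\left(K,C \right)} = \left(C + K\right) + K = C + 2 K$)
$\frac{\left(-55 - 65\right)^{2}}{32684} + \frac{20169}{B{\left(\frac{1}{182 + 214},-204 \right)}} = \frac{\left(-55 - 65\right)^{2}}{32684} + \frac{20169}{-204 + \frac{2}{182 + 214}} = \left(-120\right)^{2} \cdot \frac{1}{32684} + \frac{20169}{-204 + \frac{2}{396}} = 14400 \cdot \frac{1}{32684} + \frac{20169}{-204 + 2 \cdot \frac{1}{396}} = \frac{3600}{8171} + \frac{20169}{-204 + \frac{1}{198}} = \frac{3600}{8171} + \frac{20169}{- \frac{40391}{198}} = \frac{3600}{8171} + 20169 \left(- \frac{198}{40391}\right) = \frac{3600}{8171} - \frac{3993462}{40391} = - \frac{32485170402}{330034861}$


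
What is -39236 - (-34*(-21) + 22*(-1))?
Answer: -39928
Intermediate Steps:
-39236 - (-34*(-21) + 22*(-1)) = -39236 - (714 - 22) = -39236 - 1*692 = -39236 - 692 = -39928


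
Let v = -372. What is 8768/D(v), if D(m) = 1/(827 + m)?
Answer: 3989440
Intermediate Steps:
8768/D(v) = 8768/(1/(827 - 372)) = 8768/(1/455) = 8768*455 = 3989440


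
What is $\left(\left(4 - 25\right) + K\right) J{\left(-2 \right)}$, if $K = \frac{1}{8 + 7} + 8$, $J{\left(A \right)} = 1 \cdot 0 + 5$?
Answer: $- \frac{194}{3} \approx -64.667$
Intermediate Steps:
$J{\left(A \right)} = 5$ ($J{\left(A \right)} = 0 + 5 = 5$)
$K = \frac{121}{15}$ ($K = \frac{1}{15} + 8 = \frac{121}{15} \approx 8.0667$)
$\left(\left(4 - 25\right) + K\right) J{\left(-2 \right)} = \left(\left(4 - 25\right) + \frac{121}{15}\right) 5 = \left(-21 + \frac{121}{15}\right) 5 = \left(- \frac{194}{15}\right) 5 = - \frac{194}{3}$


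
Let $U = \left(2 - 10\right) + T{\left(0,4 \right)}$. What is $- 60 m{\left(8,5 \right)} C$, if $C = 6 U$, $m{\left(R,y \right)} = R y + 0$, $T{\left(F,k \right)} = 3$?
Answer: $72000$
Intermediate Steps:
$m{\left(R,y \right)} = R y$
$U = -5$ ($U = \left(2 - 10\right) + 3 = -8 + 3 = -5$)
$C = -30$ ($C = 6 \left(-5\right) = -30$)
$- 60 m{\left(8,5 \right)} C = - 60 \cdot 8 \cdot 5 \left(-30\right) = \left(-60\right) 40 \left(-30\right) = \left(-2400\right) \left(-30\right) = 72000$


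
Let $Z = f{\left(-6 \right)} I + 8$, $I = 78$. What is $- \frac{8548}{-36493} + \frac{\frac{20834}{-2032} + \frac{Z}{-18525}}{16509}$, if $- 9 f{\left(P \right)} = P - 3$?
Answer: $\frac{2649010444194407}{11339195922451800} \approx 0.23362$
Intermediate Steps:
$f{\left(P \right)} = \frac{1}{3} - \frac{P}{9}$ ($f{\left(P \right)} = - \frac{P - 3}{9} = - \frac{-3 + P}{9} = \frac{1}{3} - \frac{P}{9}$)
$Z = 86$ ($Z = \left(\frac{1}{3} - - \frac{2}{3}\right) 78 + 8 = \left(\frac{1}{3} + \frac{2}{3}\right) 78 + 8 = 1 \cdot 78 + 8 = 78 + 8 = 86$)
$- \frac{8548}{-36493} + \frac{\frac{20834}{-2032} + \frac{Z}{-18525}}{16509} = - \frac{8548}{-36493} + \frac{\frac{20834}{-2032} + \frac{86}{-18525}}{16509} = \left(-8548\right) \left(- \frac{1}{36493}\right) + \left(20834 \left(- \frac{1}{2032}\right) + 86 \left(- \frac{1}{18525}\right)\right) \frac{1}{16509} = \frac{8548}{36493} + \left(- \frac{10417}{1016} - \frac{86}{18525}\right) \frac{1}{16509} = \frac{8548}{36493} - \frac{193062301}{310722492600} = \frac{2649010444194407}{11339195922451800}$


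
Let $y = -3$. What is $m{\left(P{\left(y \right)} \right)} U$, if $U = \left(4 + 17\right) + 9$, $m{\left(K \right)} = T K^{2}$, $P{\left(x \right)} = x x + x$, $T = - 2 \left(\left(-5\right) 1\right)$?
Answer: $10800$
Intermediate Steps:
$T = 10$ ($T = \left(-2\right) \left(-5\right) = 10$)
$P{\left(x \right)} = x + x^{2}$ ($P{\left(x \right)} = x^{2} + x = x + x^{2}$)
$m{\left(K \right)} = 10 K^{2}$
$U = 30$ ($U = 21 + 9 = 30$)
$m{\left(P{\left(y \right)} \right)} U = 10 \left(- 3 \left(1 - 3\right)\right)^{2} \cdot 30 = 10 \left(\left(-3\right) \left(-2\right)\right)^{2} \cdot 30 = 10 \cdot 6^{2} \cdot 30 = 10 \cdot 36 \cdot 30 = 360 \cdot 30 = 10800$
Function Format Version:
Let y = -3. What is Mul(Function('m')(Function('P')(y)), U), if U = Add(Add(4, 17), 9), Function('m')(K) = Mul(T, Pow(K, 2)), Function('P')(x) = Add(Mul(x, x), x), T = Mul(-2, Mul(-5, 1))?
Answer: 10800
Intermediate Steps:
T = 10 (T = Mul(-2, -5) = 10)
Function('P')(x) = Add(x, Pow(x, 2)) (Function('P')(x) = Add(Pow(x, 2), x) = Add(x, Pow(x, 2)))
Function('m')(K) = Mul(10, Pow(K, 2))
U = 30 (U = Add(21, 9) = 30)
Mul(Function('m')(Function('P')(y)), U) = Mul(Mul(10, Pow(Mul(-3, Add(1, -3)), 2)), 30) = Mul(Mul(10, Pow(Mul(-3, -2), 2)), 30) = Mul(Mul(10, Pow(6, 2)), 30) = Mul(Mul(10, 36), 30) = Mul(360, 30) = 10800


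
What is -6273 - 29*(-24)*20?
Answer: 7647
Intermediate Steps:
-6273 - 29*(-24)*20 = -6273 + 696*20 = -6273 + 13920 = 7647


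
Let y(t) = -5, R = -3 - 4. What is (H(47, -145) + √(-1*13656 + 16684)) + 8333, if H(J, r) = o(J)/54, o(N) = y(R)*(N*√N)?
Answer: 8333 + 2*√757 - 235*√47/54 ≈ 8358.2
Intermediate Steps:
R = -7
o(N) = -5*N^(3/2) (o(N) = -5*N*√N = -5*N^(3/2))
H(J, r) = -5*J^(3/2)/54
(H(47, -145) + √(-1*13656 + 16684)) + 8333 = (-235*√47/54 + √(-1*13656 + 16684)) + 8333 = (-235*√47/54 + √(-13656 + 16684)) + 8333 = (-235*√47/54 + √3028) + 8333 = (-235*√47/54 + 2*√757) + 8333 = (2*√757 - 235*√47/54) + 8333 = 8333 + 2*√757 - 235*√47/54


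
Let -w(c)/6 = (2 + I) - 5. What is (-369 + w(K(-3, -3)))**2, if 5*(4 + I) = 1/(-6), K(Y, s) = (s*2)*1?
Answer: 2669956/25 ≈ 1.0680e+5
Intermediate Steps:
K(Y, s) = 2*s (K(Y, s) = (2*s)*1 = 2*s)
I = -121/30 (I = -4 + (1/5)/(-6) = -4 + (1/5)*(-1/6) = -4 - 1/30 = -121/30 ≈ -4.0333)
w(c) = 211/5 (w(c) = -6*((2 - 121/30) - 5) = -6*(-61/30 - 5) = -6*(-211/30) = 211/5)
(-369 + w(K(-3, -3)))**2 = (-369 + 211/5)**2 = (-1634/5)**2 = 2669956/25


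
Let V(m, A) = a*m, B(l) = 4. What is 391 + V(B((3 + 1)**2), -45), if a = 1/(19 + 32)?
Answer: 19945/51 ≈ 391.08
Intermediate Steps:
a = 1/51 ≈ 0.019608
V(m, A) = m/51
391 + V(B((3 + 1)**2), -45) = 391 + (1/51)*4 = 391 + 4/51 = 19945/51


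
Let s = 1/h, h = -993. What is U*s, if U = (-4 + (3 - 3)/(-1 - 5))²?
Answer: -16/993 ≈ -0.016113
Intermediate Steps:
U = 16 (U = (-4 + 0/(-6))² = (-4 + 0*(-⅙))² = (-4 + 0)² = (-4)² = 16)
s = -1/993 (s = 1/(-993) = -1/993 ≈ -0.0010071)
U*s = 16*(-1/993) = -16/993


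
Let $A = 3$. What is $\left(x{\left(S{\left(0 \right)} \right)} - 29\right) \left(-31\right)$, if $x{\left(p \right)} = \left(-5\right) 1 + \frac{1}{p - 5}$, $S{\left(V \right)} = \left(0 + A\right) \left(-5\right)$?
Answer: $\frac{21111}{20} \approx 1055.6$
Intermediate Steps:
$S{\left(V \right)} = -15$ ($S{\left(V \right)} = \left(0 + 3\right) \left(-5\right) = 3 \left(-5\right) = -15$)
$x{\left(p \right)} = -5 + \frac{1}{-5 + p}$
$\left(x{\left(S{\left(0 \right)} \right)} - 29\right) \left(-31\right) = \left(\frac{26 - -75}{-5 - 15} - 29\right) \left(-31\right) = \left(\frac{26 + 75}{-20} - 29\right) \left(-31\right) = \left(\left(- \frac{1}{20}\right) 101 - 29\right) \left(-31\right) = \left(- \frac{101}{20} - 29\right) \left(-31\right) = \left(- \frac{681}{20}\right) \left(-31\right) = \frac{21111}{20}$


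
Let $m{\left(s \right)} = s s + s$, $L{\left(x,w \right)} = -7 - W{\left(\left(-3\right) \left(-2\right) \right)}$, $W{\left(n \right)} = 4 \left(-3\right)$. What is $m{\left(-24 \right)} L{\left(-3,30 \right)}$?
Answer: $2760$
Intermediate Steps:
$W{\left(n \right)} = -12$
$L{\left(x,w \right)} = 5$ ($L{\left(x,w \right)} = -7 - -12 = -7 + 12 = 5$)
$m{\left(s \right)} = s + s^{2}$ ($m{\left(s \right)} = s^{2} + s = s + s^{2}$)
$m{\left(-24 \right)} L{\left(-3,30 \right)} = - 24 \left(1 - 24\right) 5 = \left(-24\right) \left(-23\right) 5 = 552 \cdot 5 = 2760$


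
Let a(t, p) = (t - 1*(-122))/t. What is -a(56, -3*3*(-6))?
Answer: -89/28 ≈ -3.1786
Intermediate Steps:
a(t, p) = (122 + t)/t (a(t, p) = (t + 122)/t = (122 + t)/t)
-a(56, -3*3*(-6)) = -(122 + 56)/56 = -178/56 = -1*89/28 = -89/28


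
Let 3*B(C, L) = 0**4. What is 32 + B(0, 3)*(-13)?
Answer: 32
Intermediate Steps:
B(C, L) = 0 (B(C, L) = (1/3)*0**4 = (1/3)*0 = 0)
32 + B(0, 3)*(-13) = 32 + 0*(-13) = 32 + 0 = 32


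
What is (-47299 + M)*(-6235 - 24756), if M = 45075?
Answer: 68923984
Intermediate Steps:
(-47299 + M)*(-6235 - 24756) = (-47299 + 45075)*(-6235 - 24756) = -2224*(-30991) = 68923984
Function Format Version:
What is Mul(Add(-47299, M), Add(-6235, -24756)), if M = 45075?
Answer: 68923984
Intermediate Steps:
Mul(Add(-47299, M), Add(-6235, -24756)) = Mul(Add(-47299, 45075), Add(-6235, -24756)) = Mul(-2224, -30991) = 68923984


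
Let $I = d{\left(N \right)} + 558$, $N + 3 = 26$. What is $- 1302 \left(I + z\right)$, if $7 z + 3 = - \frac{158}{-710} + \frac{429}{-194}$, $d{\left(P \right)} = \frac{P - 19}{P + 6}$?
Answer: $- \frac{724762480257}{998615} \approx -7.2577 \cdot 10^{5}$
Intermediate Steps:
$N = 23$ ($N = -3 + 26 = 23$)
$d{\left(P \right)} = \frac{-19 + P}{6 + P}$
$z = - \frac{343579}{482090}$ ($z = - \frac{3}{7} + \frac{- \frac{158}{-710} + \frac{429}{-194}}{7} = - \frac{3}{7} + \frac{\left(-158\right) \left(- \frac{1}{710}\right) + 429 \left(- \frac{1}{194}\right)}{7} = - \frac{3}{7} + \frac{\frac{79}{355} - \frac{429}{194}}{7} = - \frac{3}{7} + \frac{1}{7} \left(- \frac{136969}{68870}\right) = - \frac{3}{7} - \frac{19567}{68870} = - \frac{343579}{482090} \approx -0.71269$)
$I = \frac{16186}{29}$ ($I = \frac{-19 + 23}{6 + 23} + 558 = \frac{1}{29} \cdot 4 + 558 = \frac{4}{29} + 558 = \frac{16186}{29} \approx 558.14$)
$- 1302 \left(I + z\right) = - 1302 \left(\frac{16186}{29} - \frac{343579}{482090}\right) = \left(-1302\right) \frac{7793144949}{13980610} = - \frac{724762480257}{998615}$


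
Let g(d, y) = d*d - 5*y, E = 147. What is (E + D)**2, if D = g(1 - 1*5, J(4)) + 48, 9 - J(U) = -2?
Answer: 24336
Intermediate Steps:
J(U) = 11 (J(U) = 9 - 1*(-2) = 9 + 2 = 11)
g(d, y) = d**2 - 5*y
D = 9 (D = ((1 - 1*5)**2 - 5*11) + 48 = ((1 - 5)**2 - 55) + 48 = ((-4)**2 - 55) + 48 = (16 - 55) + 48 = -39 + 48 = 9)
(E + D)**2 = (147 + 9)**2 = 156**2 = 24336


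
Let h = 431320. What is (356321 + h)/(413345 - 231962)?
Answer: 2549/587 ≈ 4.3424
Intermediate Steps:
(356321 + h)/(413345 - 231962) = (356321 + 431320)/(413345 - 231962) = 787641/181383 = 787641*(1/181383) = 2549/587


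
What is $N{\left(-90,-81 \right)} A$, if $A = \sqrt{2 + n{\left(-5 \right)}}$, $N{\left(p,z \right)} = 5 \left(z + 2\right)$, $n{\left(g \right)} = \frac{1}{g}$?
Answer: $- 237 \sqrt{5} \approx -529.95$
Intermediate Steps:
$N{\left(p,z \right)} = 10 + 5 z$ ($N{\left(p,z \right)} = 5 \left(2 + z\right) = 10 + 5 z$)
$A = \frac{3 \sqrt{5}}{5}$ ($A = \sqrt{2 + \frac{1}{-5}} = \sqrt{2 - \frac{1}{5}} = \sqrt{\frac{9}{5}} = \frac{3 \sqrt{5}}{5} \approx 1.3416$)
$N{\left(-90,-81 \right)} A = \left(10 + 5 \left(-81\right)\right) \frac{3 \sqrt{5}}{5} = \left(10 - 405\right) \frac{3 \sqrt{5}}{5} = - 395 \frac{3 \sqrt{5}}{5} = - 237 \sqrt{5}$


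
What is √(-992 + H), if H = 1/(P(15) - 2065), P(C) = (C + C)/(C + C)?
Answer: I*√264126081/516 ≈ 31.496*I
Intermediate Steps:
P(C) = 1 (P(C) = (2*C)/((2*C)) = (2*C)*(1/(2*C)) = 1)
H = -1/2064 (H = 1/(1 - 2065) = 1/(-2064) = -1/2064 ≈ -0.00048450)
√(-992 + H) = √(-992 - 1/2064) = √(-2047489/2064) = I*√264126081/516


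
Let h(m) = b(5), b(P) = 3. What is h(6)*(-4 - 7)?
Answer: -33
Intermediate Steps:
h(m) = 3
h(6)*(-4 - 7) = 3*(-4 - 7) = 3*(-11) = -33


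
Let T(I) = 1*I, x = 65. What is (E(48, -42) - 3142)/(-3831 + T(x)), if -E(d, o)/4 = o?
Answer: 1487/1883 ≈ 0.78970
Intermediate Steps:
E(d, o) = -4*o
T(I) = I
(E(48, -42) - 3142)/(-3831 + T(x)) = (-4*(-42) - 3142)/(-3831 + 65) = (168 - 3142)/(-3766) = -2974*(-1/3766) = 1487/1883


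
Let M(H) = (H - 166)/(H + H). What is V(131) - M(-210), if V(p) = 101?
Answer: 10511/105 ≈ 100.10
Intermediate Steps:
M(H) = (-166 + H)/(2*H) (M(H) = (-166 + H)/((2*H)) = (-166 + H)*(1/(2*H)) = (-166 + H)/(2*H))
V(131) - M(-210) = 101 - (-166 - 210)/(2*(-210)) = 101 - (-1)*(-376)/(2*210) = 101 - 1*94/105 = 101 - 94/105 = 10511/105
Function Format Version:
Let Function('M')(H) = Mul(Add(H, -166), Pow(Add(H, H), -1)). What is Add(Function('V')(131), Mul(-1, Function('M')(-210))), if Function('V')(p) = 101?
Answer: Rational(10511, 105) ≈ 100.10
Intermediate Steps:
Function('M')(H) = Mul(Rational(1, 2), Pow(H, -1), Add(-166, H)) (Function('M')(H) = Mul(Add(-166, H), Pow(Mul(2, H), -1)) = Mul(Add(-166, H), Mul(Rational(1, 2), Pow(H, -1))) = Mul(Rational(1, 2), Pow(H, -1), Add(-166, H)))
Add(Function('V')(131), Mul(-1, Function('M')(-210))) = Add(101, Mul(-1, Mul(Rational(1, 2), Pow(-210, -1), Add(-166, -210)))) = Add(101, Mul(-1, Mul(Rational(1, 2), Rational(-1, 210), -376))) = Add(101, Mul(-1, Rational(94, 105))) = Add(101, Rational(-94, 105)) = Rational(10511, 105)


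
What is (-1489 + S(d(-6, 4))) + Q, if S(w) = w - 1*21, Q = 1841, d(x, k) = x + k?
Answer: 329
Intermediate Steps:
d(x, k) = k + x
S(w) = -21 + w (S(w) = w - 21 = -21 + w)
(-1489 + S(d(-6, 4))) + Q = (-1489 + (-21 + (4 - 6))) + 1841 = (-1489 + (-21 - 2)) + 1841 = (-1489 - 23) + 1841 = -1512 + 1841 = 329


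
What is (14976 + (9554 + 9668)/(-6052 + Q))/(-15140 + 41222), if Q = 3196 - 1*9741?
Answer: 94316725/164277477 ≈ 0.57413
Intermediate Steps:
Q = -6545 (Q = 3196 - 9741 = -6545)
(14976 + (9554 + 9668)/(-6052 + Q))/(-15140 + 41222) = (14976 + (9554 + 9668)/(-6052 - 6545))/(-15140 + 41222) = (14976 + 19222/(-12597))/26082 = (14976 + 19222*(-1/12597))*(1/26082) = (14976 - 19222/12597)*(1/26082) = (188633450/12597)*(1/26082) = 94316725/164277477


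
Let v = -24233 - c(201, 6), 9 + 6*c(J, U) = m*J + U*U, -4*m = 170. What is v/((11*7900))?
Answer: -18251/69520 ≈ -0.26253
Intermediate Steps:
m = -85/2 (m = -¼*170 = -85/2 ≈ -42.500)
c(J, U) = -3/2 - 85*J/12 + U²/6 (c(J, U) = -3/2 + (-85*J/2 + U*U)/6 = -3/2 + (-85*J/2 + U²)/6 = -3/2 + (U² - 85*J/2)/6 = -3/2 + (-85*J/12 + U²/6) = -3/2 - 85*J/12 + U²/6)
v = -91255/4 (v = -24233 - (-3/2 - 85/12*201 + (⅙)*6²) = -24233 - (-3/2 - 5695/4 + (⅙)*36) = -24233 - (-3/2 - 5695/4 + 6) = -24233 - 1*(-5677/4) = -24233 + 5677/4 = -91255/4 ≈ -22814.)
v/((11*7900)) = -91255/(4*(11*7900)) = -91255/4/86900 = -91255/4*1/86900 = -18251/69520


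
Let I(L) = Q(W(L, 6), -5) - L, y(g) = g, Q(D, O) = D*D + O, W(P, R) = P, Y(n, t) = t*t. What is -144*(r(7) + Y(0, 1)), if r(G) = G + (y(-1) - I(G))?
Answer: 4320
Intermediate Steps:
Y(n, t) = t²
Q(D, O) = O + D² (Q(D, O) = D² + O = O + D²)
I(L) = -5 + L² - L (I(L) = (-5 + L²) - L = -5 + L² - L)
r(G) = 4 - G² + 2*G (r(G) = G + (-1 - (-5 + G² - G)) = G + (-1 + (5 + G - G²)) = G + (4 + G - G²) = 4 - G² + 2*G)
-144*(r(7) + Y(0, 1)) = -144*((4 - 1*7² + 2*7) + 1²) = -144*((4 - 1*49 + 14) + 1) = -144*((4 - 49 + 14) + 1) = -144*(-31 + 1) = -144*(-30) = 4320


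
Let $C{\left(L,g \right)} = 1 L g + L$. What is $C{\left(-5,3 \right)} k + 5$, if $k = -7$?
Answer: $145$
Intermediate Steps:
$C{\left(L,g \right)} = L + L g$ ($C{\left(L,g \right)} = L g + L = L + L g$)
$C{\left(-5,3 \right)} k + 5 = - 5 \left(1 + 3\right) \left(-7\right) + 5 = \left(-5\right) 4 \left(-7\right) + 5 = \left(-20\right) \left(-7\right) + 5 = 140 + 5 = 145$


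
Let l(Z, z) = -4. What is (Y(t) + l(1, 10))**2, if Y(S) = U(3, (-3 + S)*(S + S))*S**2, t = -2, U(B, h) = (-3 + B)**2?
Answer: 16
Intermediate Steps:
Y(S) = 0 (Y(S) = (-3 + 3)**2*S**2 = 0**2*S**2 = 0*S**2 = 0)
(Y(t) + l(1, 10))**2 = (0 - 4)**2 = (-4)**2 = 16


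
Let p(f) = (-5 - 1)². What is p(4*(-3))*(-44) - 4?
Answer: -1588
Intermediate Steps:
p(f) = 36 (p(f) = (-6)² = 36)
p(4*(-3))*(-44) - 4 = 36*(-44) - 4 = -1584 - 4 = -1588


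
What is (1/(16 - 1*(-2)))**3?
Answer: 1/5832 ≈ 0.00017147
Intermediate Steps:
(1/(16 - 1*(-2)))**3 = (1/(16 + 2))**3 = (1/18)**3 = 1/5832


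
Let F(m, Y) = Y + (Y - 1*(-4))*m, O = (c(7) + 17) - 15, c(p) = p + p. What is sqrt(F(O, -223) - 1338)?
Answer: I*sqrt(5065) ≈ 71.169*I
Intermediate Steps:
c(p) = 2*p
O = 16 (O = (2*7 + 17) - 15 = (14 + 17) - 15 = 31 - 15 = 16)
F(m, Y) = Y + m*(4 + Y) (F(m, Y) = Y + (Y + 4)*m = Y + (4 + Y)*m = Y + m*(4 + Y))
sqrt(F(O, -223) - 1338) = sqrt((-223 + 4*16 - 223*16) - 1338) = sqrt((-223 + 64 - 3568) - 1338) = sqrt(-3727 - 1338) = sqrt(-5065) = I*sqrt(5065)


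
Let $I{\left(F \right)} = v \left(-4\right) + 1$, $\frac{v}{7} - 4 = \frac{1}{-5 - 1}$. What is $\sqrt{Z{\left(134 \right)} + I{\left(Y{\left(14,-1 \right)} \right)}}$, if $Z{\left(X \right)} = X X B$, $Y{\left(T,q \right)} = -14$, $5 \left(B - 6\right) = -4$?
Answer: $\frac{\sqrt{20984595}}{15} \approx 305.39$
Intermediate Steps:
$B = \frac{26}{5}$ ($B = 6 + \frac{1}{5} \left(-4\right) = 6 - \frac{4}{5} = \frac{26}{5} \approx 5.2$)
$v = \frac{161}{6}$ ($v = 28 + \frac{7}{-5 - 1} = 28 + \frac{7}{-6} = 28 + 7 \left(- \frac{1}{6}\right) = 28 - \frac{7}{6} = \frac{161}{6} \approx 26.833$)
$I{\left(F \right)} = - \frac{319}{3}$ ($I{\left(F \right)} = \frac{161}{6} \left(-4\right) + 1 = - \frac{322}{3} + 1 = - \frac{319}{3}$)
$Z{\left(X \right)} = \frac{26 X^{2}}{5}$ ($Z{\left(X \right)} = X X \frac{26}{5} = X^{2} \cdot \frac{26}{5} = \frac{26 X^{2}}{5}$)
$\sqrt{Z{\left(134 \right)} + I{\left(Y{\left(14,-1 \right)} \right)}} = \sqrt{\frac{26 \cdot 134^{2}}{5} - \frac{319}{3}} = \sqrt{\frac{26}{5} \cdot 17956 - \frac{319}{3}} = \sqrt{\frac{466856}{5} - \frac{319}{3}} = \sqrt{\frac{1398973}{15}} = \frac{\sqrt{20984595}}{15}$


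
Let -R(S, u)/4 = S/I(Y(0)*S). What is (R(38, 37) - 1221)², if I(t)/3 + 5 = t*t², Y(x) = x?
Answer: 329894569/225 ≈ 1.4662e+6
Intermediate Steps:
I(t) = -15 + 3*t³ (I(t) = -15 + 3*(t*t²) = -15 + 3*t³)
R(S, u) = 4*S/15 (R(S, u) = -4*S/(-15 + 3*(0*S)³) = -4*S/(-15 + 3*0³) = -4*S/(-15 + 3*0) = -4*S/(-15 + 0) = -4*S/(-15) = -4*S*(-1)/15 = -(-4)*S/15 = 4*S/15)
(R(38, 37) - 1221)² = ((4/15)*38 - 1221)² = (152/15 - 1221)² = (-18163/15)² = 329894569/225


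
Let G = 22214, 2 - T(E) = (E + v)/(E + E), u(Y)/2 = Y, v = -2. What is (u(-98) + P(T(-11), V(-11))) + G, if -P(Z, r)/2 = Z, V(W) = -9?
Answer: 242167/11 ≈ 22015.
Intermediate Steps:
u(Y) = 2*Y
T(E) = 2 - (-2 + E)/(2*E) (T(E) = 2 - (E - 2)/(E + E) = 2 - (-2 + E)/(2*E))
P(Z, r) = -2*Z
(u(-98) + P(T(-11), V(-11))) + G = (2*(-98) - 2*(3/2 + 1/(-11))) + 22214 = (-196 - 2*(3/2 - 1/11)) + 22214 = (-196 - 2*31/22) + 22214 = (-196 - 31/11) + 22214 = -2187/11 + 22214 = 242167/11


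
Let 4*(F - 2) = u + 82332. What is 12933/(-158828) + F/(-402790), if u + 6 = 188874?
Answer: -7989069563/31987165060 ≈ -0.24976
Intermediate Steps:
u = 188868 (u = -6 + 188874 = 188868)
F = 67802 (F = 2 + (188868 + 82332)/4 = 2 + (¼)*271200 = 2 + 67800 = 67802)
12933/(-158828) + F/(-402790) = 12933/(-158828) + 67802/(-402790) = 12933*(-1/158828) + 67802*(-1/402790) = -12933/158828 - 33901/201395 = -7989069563/31987165060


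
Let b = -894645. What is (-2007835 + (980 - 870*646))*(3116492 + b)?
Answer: -5707647212125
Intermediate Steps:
(-2007835 + (980 - 870*646))*(3116492 + b) = (-2007835 + (980 - 870*646))*(3116492 - 894645) = (-2007835 + (980 - 562020))*2221847 = (-2007835 - 561040)*2221847 = -2568875*2221847 = -5707647212125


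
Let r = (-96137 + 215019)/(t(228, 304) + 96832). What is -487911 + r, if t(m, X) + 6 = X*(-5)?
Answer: -23250363442/47653 ≈ -4.8791e+5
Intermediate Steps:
t(m, X) = -6 - 5*X (t(m, X) = -6 + X*(-5) = -6 - 5*X)
r = 59441/47653 (r = (-96137 + 215019)/((-6 - 5*304) + 96832) = 118882/((-6 - 1520) + 96832) = 118882/(-1526 + 96832) = 118882/95306 = 118882*(1/95306) = 59441/47653 ≈ 1.2474)
-487911 + r = -487911 + 59441/47653 = -23250363442/47653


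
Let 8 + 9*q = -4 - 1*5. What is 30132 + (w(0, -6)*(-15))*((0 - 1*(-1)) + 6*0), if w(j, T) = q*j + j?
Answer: 30132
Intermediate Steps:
q = -17/9 (q = -8/9 + (-4 - 1*5)/9 = -8/9 + (-4 - 5)/9 = -8/9 + (⅑)*(-9) = -8/9 - 1 = -17/9 ≈ -1.8889)
w(j, T) = -8*j/9 (w(j, T) = -17*j/9 + j = -8*j/9)
30132 + (w(0, -6)*(-15))*((0 - 1*(-1)) + 6*0) = 30132 + (-8/9*0*(-15))*((0 - 1*(-1)) + 6*0) = 30132 + (0*(-15))*((0 + 1) + 0) = 30132 + 0*(1 + 0) = 30132 + 0*1 = 30132 + 0 = 30132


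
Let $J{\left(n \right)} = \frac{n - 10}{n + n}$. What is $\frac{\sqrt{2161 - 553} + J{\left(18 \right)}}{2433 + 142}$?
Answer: $\frac{2}{23175} + \frac{2 \sqrt{402}}{2575} \approx 0.015659$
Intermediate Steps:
$J{\left(n \right)} = \frac{-10 + n}{2 n}$
$\frac{\sqrt{2161 - 553} + J{\left(18 \right)}}{2433 + 142} = \frac{\sqrt{2161 - 553} + \frac{-10 + 18}{2 \cdot 18}}{2433 + 142} = \frac{\sqrt{1608} + \frac{1}{2} \cdot \frac{1}{18} \cdot 8}{2575} = \left(2 \sqrt{402} + \frac{2}{9}\right) \frac{1}{2575} = \left(\frac{2}{9} + 2 \sqrt{402}\right) \frac{1}{2575} = \frac{2}{23175} + \frac{2 \sqrt{402}}{2575}$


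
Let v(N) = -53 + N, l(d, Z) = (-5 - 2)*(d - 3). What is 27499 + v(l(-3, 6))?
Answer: 27488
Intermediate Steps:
l(d, Z) = 21 - 7*d (l(d, Z) = -7*(-3 + d) = 21 - 7*d)
27499 + v(l(-3, 6)) = 27499 + (-53 + (21 - 7*(-3))) = 27499 + (-53 + (21 + 21)) = 27499 + (-53 + 42) = 27499 - 11 = 27488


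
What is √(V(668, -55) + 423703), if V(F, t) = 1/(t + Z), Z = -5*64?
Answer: 4*√148958085/75 ≈ 650.92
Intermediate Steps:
Z = -320
V(F, t) = 1/(-320 + t) (V(F, t) = 1/(t - 320) = 1/(-320 + t))
√(V(668, -55) + 423703) = √(1/(-320 - 55) + 423703) = √(1/(-375) + 423703) = √(-1/375 + 423703) = √(158888624/375) = 4*√148958085/75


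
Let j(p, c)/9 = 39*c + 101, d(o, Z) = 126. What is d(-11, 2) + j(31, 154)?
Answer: 55089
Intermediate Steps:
j(p, c) = 909 + 351*c (j(p, c) = 9*(39*c + 101) = 9*(101 + 39*c) = 909 + 351*c)
d(-11, 2) + j(31, 154) = 126 + (909 + 351*154) = 126 + (909 + 54054) = 126 + 54963 = 55089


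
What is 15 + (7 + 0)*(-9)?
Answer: -48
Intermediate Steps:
15 + (7 + 0)*(-9) = 15 + 7*(-9) = 15 - 63 = -48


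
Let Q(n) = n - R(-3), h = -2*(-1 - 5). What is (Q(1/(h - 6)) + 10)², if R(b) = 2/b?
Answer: 4225/36 ≈ 117.36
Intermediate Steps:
h = 12 (h = -2*(-6) = 12)
Q(n) = ⅔ + n (Q(n) = n - 2/(-3) = n - 2*(-1)/3 = n - 1*(-⅔) = n + ⅔ = ⅔ + n)
(Q(1/(h - 6)) + 10)² = ((⅔ + 1/(12 - 6)) + 10)² = ((⅔ + 1/6) + 10)² = ((⅔ + ⅙) + 10)² = (⅚ + 10)² = (65/6)² = 4225/36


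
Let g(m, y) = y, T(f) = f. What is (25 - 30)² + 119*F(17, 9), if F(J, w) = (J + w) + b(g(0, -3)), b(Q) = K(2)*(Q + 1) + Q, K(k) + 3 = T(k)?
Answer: 3000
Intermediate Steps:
K(k) = -3 + k
b(Q) = -1 (b(Q) = (-3 + 2)*(Q + 1) + Q = -(1 + Q) + Q = (-1 - Q) + Q = -1)
F(J, w) = -1 + J + w (F(J, w) = (J + w) - 1 = -1 + J + w)
(25 - 30)² + 119*F(17, 9) = (25 - 30)² + 119*(-1 + 17 + 9) = (-5)² + 119*25 = 25 + 2975 = 3000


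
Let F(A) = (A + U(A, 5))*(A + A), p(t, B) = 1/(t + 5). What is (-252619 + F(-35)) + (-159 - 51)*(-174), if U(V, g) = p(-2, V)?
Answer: -640957/3 ≈ -2.1365e+5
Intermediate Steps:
p(t, B) = 1/(5 + t)
U(V, g) = ⅓ (U(V, g) = 1/(5 - 2) = 1/3 = ⅓)
F(A) = 2*A*(⅓ + A) (F(A) = (A + ⅓)*(A + A) = (⅓ + A)*(2*A) = 2*A*(⅓ + A))
(-252619 + F(-35)) + (-159 - 51)*(-174) = (-252619 + (⅔)*(-35)*(1 + 3*(-35))) + (-159 - 51)*(-174) = (-252619 + (⅔)*(-35)*(1 - 105)) - 210*(-174) = (-252619 + (⅔)*(-35)*(-104)) + 36540 = (-252619 + 7280/3) + 36540 = -750577/3 + 36540 = -640957/3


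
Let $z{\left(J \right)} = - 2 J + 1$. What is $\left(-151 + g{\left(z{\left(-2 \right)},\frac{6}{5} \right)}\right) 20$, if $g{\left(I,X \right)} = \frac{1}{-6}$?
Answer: $- \frac{9070}{3} \approx -3023.3$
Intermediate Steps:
$z{\left(J \right)} = 1 - 2 J$
$g{\left(I,X \right)} = - \frac{1}{6}$
$\left(-151 + g{\left(z{\left(-2 \right)},\frac{6}{5} \right)}\right) 20 = \left(-151 - \frac{1}{6}\right) 20 = \left(- \frac{907}{6}\right) 20 = - \frac{9070}{3}$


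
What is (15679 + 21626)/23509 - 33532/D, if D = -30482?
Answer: 962717399/358300669 ≈ 2.6869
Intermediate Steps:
(15679 + 21626)/23509 - 33532/D = (15679 + 21626)/23509 - 33532/(-30482) = 37305*(1/23509) - 33532*(-1/30482) = 37305/23509 + 16766/15241 = 962717399/358300669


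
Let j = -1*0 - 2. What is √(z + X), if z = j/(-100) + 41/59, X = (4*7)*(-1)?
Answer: I*√9497938/590 ≈ 5.2235*I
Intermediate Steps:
j = -2 (j = 0 - 2 = -2)
X = -28 (X = 28*(-1) = -28)
z = 2109/2950 (z = -2/(-100) + 41/59 = -2*(-1/100) + 41*(1/59) = 1/50 + 41/59 = 2109/2950 ≈ 0.71492)
√(z + X) = √(2109/2950 - 28) = √(-80491/2950) = I*√9497938/590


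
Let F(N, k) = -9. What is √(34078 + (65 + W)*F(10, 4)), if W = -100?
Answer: √34393 ≈ 185.45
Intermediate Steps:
√(34078 + (65 + W)*F(10, 4)) = √(34078 + (65 - 100)*(-9)) = √(34078 - 35*(-9)) = √(34078 + 315) = √34393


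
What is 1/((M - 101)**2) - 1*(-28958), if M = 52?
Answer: 69528159/2401 ≈ 28958.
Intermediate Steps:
1/((M - 101)**2) - 1*(-28958) = 1/((52 - 101)**2) - 1*(-28958) = 1/((-49)**2) + 28958 = 1/2401 + 28958 = 69528159/2401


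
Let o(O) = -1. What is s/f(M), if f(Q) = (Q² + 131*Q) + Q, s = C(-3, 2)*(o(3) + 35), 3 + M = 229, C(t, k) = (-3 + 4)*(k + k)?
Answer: 34/20227 ≈ 0.0016809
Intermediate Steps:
C(t, k) = 2*k (C(t, k) = 1*(2*k) = 2*k)
M = 226 (M = -3 + 229 = 226)
s = 136 (s = (2*2)*(-1 + 35) = 4*34 = 136)
f(Q) = Q² + 132*Q
s/f(M) = 136/((226*(132 + 226))) = 136/((226*358)) = 136/80908 = 136*(1/80908) = 34/20227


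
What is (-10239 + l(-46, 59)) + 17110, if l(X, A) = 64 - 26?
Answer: 6909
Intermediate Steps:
l(X, A) = 38
(-10239 + l(-46, 59)) + 17110 = (-10239 + 38) + 17110 = -10201 + 17110 = 6909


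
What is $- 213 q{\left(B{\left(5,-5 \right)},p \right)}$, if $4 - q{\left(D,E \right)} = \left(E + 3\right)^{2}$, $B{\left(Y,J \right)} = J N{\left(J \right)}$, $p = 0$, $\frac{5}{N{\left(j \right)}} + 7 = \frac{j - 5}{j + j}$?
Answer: $1065$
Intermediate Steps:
$N{\left(j \right)} = \frac{5}{-7 + \frac{-5 + j}{2 j}}$ ($N{\left(j \right)} = \frac{5}{-7 + \frac{j - 5}{j + j}} = \frac{5}{-7 + \frac{-5 + j}{2 j}}$)
$B{\left(Y,J \right)} = - \frac{10 J^{2}}{5 + 13 J}$ ($B{\left(Y,J \right)} = J \left(- \frac{10 J}{5 + 13 J}\right) = - \frac{10 J^{2}}{5 + 13 J}$)
$q{\left(D,E \right)} = 4 - \left(3 + E\right)^{2}$ ($q{\left(D,E \right)} = 4 - \left(E + 3\right)^{2} = 4 - \left(3 + E\right)^{2}$)
$- 213 q{\left(B{\left(5,-5 \right)},p \right)} = - 213 \left(4 - \left(3 + 0\right)^{2}\right) = - 213 \left(4 - 3^{2}\right) = - 213 \left(4 - 9\right) = \left(-213\right) \left(-5\right) = 1065$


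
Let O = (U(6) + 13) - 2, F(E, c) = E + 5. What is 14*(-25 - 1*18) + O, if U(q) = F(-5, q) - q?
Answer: -597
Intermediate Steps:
F(E, c) = 5 + E
U(q) = -q (U(q) = (5 - 5) - q = 0 - q = -q)
O = 5 (O = (-1*6 + 13) - 2 = (-6 + 13) - 2 = 7 - 2 = 5)
14*(-25 - 1*18) + O = 14*(-25 - 1*18) + 5 = 14*(-25 - 18) + 5 = 14*(-43) + 5 = -602 + 5 = -597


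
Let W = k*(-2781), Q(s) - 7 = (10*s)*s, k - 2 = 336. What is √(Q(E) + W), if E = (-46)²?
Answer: √43834589 ≈ 6620.8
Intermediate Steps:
k = 338 (k = 2 + 336 = 338)
E = 2116
Q(s) = 7 + 10*s² (Q(s) = 7 + (10*s)*s = 7 + 10*s²)
W = -939978 (W = 338*(-2781) = -939978)
√(Q(E) + W) = √((7 + 10*2116²) - 939978) = √((7 + 10*4477456) - 939978) = √((7 + 44774560) - 939978) = √(44774567 - 939978) = √43834589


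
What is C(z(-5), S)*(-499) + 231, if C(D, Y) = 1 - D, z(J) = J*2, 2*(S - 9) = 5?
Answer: -5258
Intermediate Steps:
S = 23/2 (S = 9 + (1/2)*5 = 9 + 5/2 = 23/2 ≈ 11.500)
z(J) = 2*J
C(z(-5), S)*(-499) + 231 = (1 - 2*(-5))*(-499) + 231 = (1 - 1*(-10))*(-499) + 231 = (1 + 10)*(-499) + 231 = 11*(-499) + 231 = -5489 + 231 = -5258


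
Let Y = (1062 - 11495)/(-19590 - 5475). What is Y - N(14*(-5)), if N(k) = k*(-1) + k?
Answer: 10433/25065 ≈ 0.41624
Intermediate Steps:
Y = 10433/25065 (Y = -10433/(-25065) = -10433*(-1/25065) = 10433/25065 ≈ 0.41624)
N(k) = 0 (N(k) = -k + k = 0)
Y - N(14*(-5)) = 10433/25065 - 1*0 = 10433/25065 + 0 = 10433/25065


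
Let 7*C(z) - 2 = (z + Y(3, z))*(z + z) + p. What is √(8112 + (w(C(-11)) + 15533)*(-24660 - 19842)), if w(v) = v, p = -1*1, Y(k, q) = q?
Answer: 4*I*√2126369721/7 ≈ 26350.0*I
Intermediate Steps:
p = -1
C(z) = ⅐ + 4*z²/7 (C(z) = 2/7 + ((z + z)*(z + z) - 1)/7 = 2/7 + ((2*z)*(2*z) - 1)/7 = 2/7 + (4*z² - 1)/7 = 2/7 + (-1 + 4*z²)/7 = 2/7 + (-⅐ + 4*z²/7) = ⅐ + 4*z²/7)
√(8112 + (w(C(-11)) + 15533)*(-24660 - 19842)) = √(8112 + ((⅐ + (4/7)*(-11)²) + 15533)*(-24660 - 19842)) = √(8112 + ((⅐ + (4/7)*121) + 15533)*(-44502)) = √(8112 + ((⅐ + 484/7) + 15533)*(-44502)) = √(8112 + (485/7 + 15533)*(-44502)) = √(8112 + (109216/7)*(-44502)) = √(8112 - 4860330432/7) = √(-4860273648/7) = 4*I*√2126369721/7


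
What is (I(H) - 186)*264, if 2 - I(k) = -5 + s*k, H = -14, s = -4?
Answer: -62040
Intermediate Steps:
I(k) = 7 + 4*k (I(k) = 2 - (-5 - 4*k) = 2 + (5 + 4*k) = 7 + 4*k)
(I(H) - 186)*264 = ((7 + 4*(-14)) - 186)*264 = ((7 - 56) - 186)*264 = (-49 - 186)*264 = -235*264 = -62040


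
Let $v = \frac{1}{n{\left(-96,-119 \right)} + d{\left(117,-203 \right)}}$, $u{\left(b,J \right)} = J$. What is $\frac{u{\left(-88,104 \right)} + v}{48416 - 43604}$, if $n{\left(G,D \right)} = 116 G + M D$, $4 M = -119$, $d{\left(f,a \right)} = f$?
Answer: $\frac{259263}{11995915} \approx 0.021613$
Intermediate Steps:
$M = - \frac{119}{4}$ ($M = \frac{1}{4} \left(-119\right) = - \frac{119}{4} \approx -29.75$)
$n{\left(G,D \right)} = 116 G - \frac{119 D}{4}$
$v = - \frac{4}{29915}$ ($v = \frac{1}{\left(116 \left(-96\right) - - \frac{14161}{4}\right) + 117} = \frac{1}{\left(-11136 + \frac{14161}{4}\right) + 117} = \frac{1}{- \frac{30383}{4} + 117} = \frac{1}{- \frac{29915}{4}} = - \frac{4}{29915} \approx -0.00013371$)
$\frac{u{\left(-88,104 \right)} + v}{48416 - 43604} = \frac{104 - \frac{4}{29915}}{48416 - 43604} = \frac{3111156}{29915 \cdot 4812} = \frac{3111156}{29915} \cdot \frac{1}{4812} = \frac{259263}{11995915}$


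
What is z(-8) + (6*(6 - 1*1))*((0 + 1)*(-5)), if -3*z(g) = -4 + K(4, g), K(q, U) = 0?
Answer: -446/3 ≈ -148.67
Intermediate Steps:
z(g) = 4/3 (z(g) = -(-4 + 0)/3 = -1/3*(-4) = 4/3)
z(-8) + (6*(6 - 1*1))*((0 + 1)*(-5)) = 4/3 + (6*(6 - 1*1))*((0 + 1)*(-5)) = 4/3 + (6*(6 - 1))*(1*(-5)) = 4/3 + (6*5)*(-5) = 4/3 + 30*(-5) = 4/3 - 150 = -446/3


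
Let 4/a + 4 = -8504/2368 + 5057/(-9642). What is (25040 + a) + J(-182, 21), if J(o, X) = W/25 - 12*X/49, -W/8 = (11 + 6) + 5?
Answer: 50723229107364/2026714025 ≈ 25027.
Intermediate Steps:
W = -176 (W = -8*((11 + 6) + 5) = -8*(17 + 5) = -8*22 = -176)
a = -5708064/11581223 (a = 4/(-4 + (-8504/2368 + 5057/(-9642))) = 4/(-4 + (-8504*1/2368 + 5057*(-1/9642))) = 4/(-4 + (-1063/296 - 5057/9642)) = 4/(-4 - 5873159/1427016) = 4/(-11581223/1427016) = 4*(-1427016/11581223) = -5708064/11581223 ≈ -0.49287)
J(o, X) = -176/25 - 12*X/49
(25040 + a) + J(-182, 21) = (25040 - 5708064/11581223) + (-176/25 - 12/49*21) = 289988115856/11581223 + (-176/25 - 36/7) = 289988115856/11581223 - 2132/175 = 50723229107364/2026714025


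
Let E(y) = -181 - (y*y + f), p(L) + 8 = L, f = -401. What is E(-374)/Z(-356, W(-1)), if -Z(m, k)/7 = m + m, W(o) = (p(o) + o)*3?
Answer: -17457/623 ≈ -28.021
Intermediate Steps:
p(L) = -8 + L
W(o) = -24 + 6*o (W(o) = ((-8 + o) + o)*3 = (-8 + 2*o)*3 = -24 + 6*o)
Z(m, k) = -14*m (Z(m, k) = -7*(m + m) = -14*m)
E(y) = 220 - y² (E(y) = -181 - (y*y - 401) = -181 - (y² - 401) = -181 - (-401 + y²) = -181 + (401 - y²) = 220 - y²)
E(-374)/Z(-356, W(-1)) = (220 - 1*(-374)²)/((-14*(-356))) = (220 - 1*139876)/4984 = (220 - 139876)*(1/4984) = -139656*1/4984 = -17457/623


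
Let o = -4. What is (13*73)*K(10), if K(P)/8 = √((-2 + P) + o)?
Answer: 15184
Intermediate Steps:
K(P) = 8*√(-6 + P) (K(P) = 8*√((-2 + P) - 4) = 8*√(-6 + P))
(13*73)*K(10) = (13*73)*(8*√(-6 + 10)) = 949*(8*√4) = 949*(8*2) = 949*16 = 15184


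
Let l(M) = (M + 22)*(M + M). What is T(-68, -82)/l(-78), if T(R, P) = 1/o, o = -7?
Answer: -1/61152 ≈ -1.6353e-5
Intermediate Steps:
l(M) = 2*M*(22 + M) (l(M) = (22 + M)*(2*M) = 2*M*(22 + M))
T(R, P) = -⅐ (T(R, P) = 1/(-7) = -⅐)
T(-68, -82)/l(-78) = -(-1/(156*(22 - 78)))/7 = -1/(7*(2*(-78)*(-56))) = -⅐/8736 = -⅐*1/8736 = -1/61152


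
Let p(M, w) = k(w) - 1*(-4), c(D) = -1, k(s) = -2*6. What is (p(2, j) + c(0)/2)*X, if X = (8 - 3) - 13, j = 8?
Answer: 68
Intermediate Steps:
k(s) = -12
p(M, w) = -8 (p(M, w) = -12 - 1*(-4) = -12 + 4 = -8)
X = -8 (X = 5 - 13 = -8)
(p(2, j) + c(0)/2)*X = (-8 - 1/2)*(-8) = -17/2*(-8) = 68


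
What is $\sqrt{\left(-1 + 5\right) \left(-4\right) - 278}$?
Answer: $7 i \sqrt{6} \approx 17.146 i$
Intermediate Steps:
$\sqrt{\left(-1 + 5\right) \left(-4\right) - 278} = \sqrt{4 \left(-4\right) - 278} = \sqrt{-16 - 278} = \sqrt{-294} = 7 i \sqrt{6}$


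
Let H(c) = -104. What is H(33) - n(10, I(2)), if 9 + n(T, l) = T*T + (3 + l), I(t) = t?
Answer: -200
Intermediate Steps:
n(T, l) = -6 + l + T**2 (n(T, l) = -9 + (T*T + (3 + l)) = -9 + (T**2 + (3 + l)) = -9 + (3 + l + T**2) = -6 + l + T**2)
H(33) - n(10, I(2)) = -104 - (-6 + 2 + 10**2) = -104 - (-6 + 2 + 100) = -104 - 1*96 = -104 - 96 = -200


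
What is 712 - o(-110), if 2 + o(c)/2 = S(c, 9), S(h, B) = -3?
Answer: 722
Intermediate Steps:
o(c) = -10 (o(c) = -4 + 2*(-3) = -4 - 6 = -10)
712 - o(-110) = 712 - 1*(-10) = 712 + 10 = 722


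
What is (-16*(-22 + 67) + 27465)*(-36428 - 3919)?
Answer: -1079080515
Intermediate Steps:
(-16*(-22 + 67) + 27465)*(-36428 - 3919) = (-16*45 + 27465)*(-40347) = (-720 + 27465)*(-40347) = 26745*(-40347) = -1079080515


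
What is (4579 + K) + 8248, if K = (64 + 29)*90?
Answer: 21197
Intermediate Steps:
K = 8370 (K = 93*90 = 8370)
(4579 + K) + 8248 = (4579 + 8370) + 8248 = 12949 + 8248 = 21197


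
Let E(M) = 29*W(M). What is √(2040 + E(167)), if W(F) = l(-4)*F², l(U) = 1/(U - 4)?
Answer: I*√1584922/4 ≈ 314.73*I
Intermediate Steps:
l(U) = 1/(-4 + U)
W(F) = -F²/8 (W(F) = F²/(-4 - 4) = F²/(-8) = -F²/8)
E(M) = -29*M²/8 (E(M) = 29*(-M²/8) = -29*M²/8)
√(2040 + E(167)) = √(2040 - 29/8*167²) = √(2040 - 29/8*27889) = √(2040 - 808781/8) = √(-792461/8) = I*√1584922/4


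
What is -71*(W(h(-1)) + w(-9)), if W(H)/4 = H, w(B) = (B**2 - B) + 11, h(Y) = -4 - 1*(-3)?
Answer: -6887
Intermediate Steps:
h(Y) = -1 (h(Y) = -4 + 3 = -1)
w(B) = 11 + B**2 - B
W(H) = 4*H
-71*(W(h(-1)) + w(-9)) = -71*(4*(-1) + (11 + (-9)**2 - 1*(-9))) = -71*(-4 + (11 + 81 + 9)) = -71*(-4 + 101) = -71*97 = -6887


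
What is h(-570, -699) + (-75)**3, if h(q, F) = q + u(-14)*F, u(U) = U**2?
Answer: -559449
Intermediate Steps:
h(q, F) = q + 196*F (h(q, F) = q + (-14)**2*F = q + 196*F)
h(-570, -699) + (-75)**3 = (-570 + 196*(-699)) + (-75)**3 = (-570 - 137004) - 421875 = -137574 - 421875 = -559449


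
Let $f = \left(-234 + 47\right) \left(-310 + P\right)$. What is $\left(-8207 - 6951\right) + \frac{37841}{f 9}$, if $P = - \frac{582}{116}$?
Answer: $- \frac{466107714916}{30750093} \approx -15158.0$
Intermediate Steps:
$P = - \frac{291}{58}$ ($P = \left(-582\right) \frac{1}{116} = - \frac{291}{58} \approx -5.0172$)
$f = \frac{3416677}{58}$ ($f = \left(-234 + 47\right) \left(-310 - \frac{291}{58}\right) = \left(-187\right) \left(- \frac{18271}{58}\right) = \frac{3416677}{58} \approx 58908.0$)
$\left(-8207 - 6951\right) + \frac{37841}{f 9} = \left(-8207 - 6951\right) + \frac{37841}{\frac{3416677}{58} \cdot 9} = \left(-8207 - 6951\right) + \frac{37841}{\frac{30750093}{58}} = -15158 + 37841 \cdot \frac{58}{30750093} = -15158 + \frac{2194778}{30750093} = - \frac{466107714916}{30750093}$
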